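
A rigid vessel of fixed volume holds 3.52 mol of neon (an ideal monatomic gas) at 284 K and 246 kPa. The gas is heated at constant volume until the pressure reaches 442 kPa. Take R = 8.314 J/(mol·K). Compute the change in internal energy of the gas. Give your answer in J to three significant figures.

ΔU ≈ 9930 J

Constant volume ⇒ W = 0, so Q = ΔU = nCᵥΔT with Cᵥ = 3R/2 = 12.47 J/(mol·K).
At constant V, T₂/T₁ = P₂/P₁ ⇒ ΔT = T₁(P₂/P₁ − 1) = 284·(442/246 − 1) = 226.3 K.
ΔU = (3.52)(12.47)(226.3) = 9933 J.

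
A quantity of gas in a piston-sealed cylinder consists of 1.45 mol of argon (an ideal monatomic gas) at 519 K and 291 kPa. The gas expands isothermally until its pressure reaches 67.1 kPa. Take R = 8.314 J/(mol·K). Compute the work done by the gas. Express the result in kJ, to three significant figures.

W ≈ 9.18 kJ

Isothermal process: W = nRT ln(V₂/V₁) = nRT ln(P₁/P₂).
W = (1.45)(8.314)(519) × ln(291/67.1)
  = 6257 × ln(4.337) = 6257 × 1.467
W_by_gas = 9179 J.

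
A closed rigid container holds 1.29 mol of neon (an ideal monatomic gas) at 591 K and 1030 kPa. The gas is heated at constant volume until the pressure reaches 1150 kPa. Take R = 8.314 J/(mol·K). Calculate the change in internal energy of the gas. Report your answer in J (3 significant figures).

ΔU ≈ 1110 J

Constant volume ⇒ W = 0, so Q = ΔU = nCᵥΔT with Cᵥ = 3R/2 = 12.47 J/(mol·K).
At constant V, T₂/T₁ = P₂/P₁ ⇒ ΔT = T₁(P₂/P₁ − 1) = 591·(1150/1030 − 1) = 68.85 K.
ΔU = (1.29)(12.47)(68.85) = 1108 J.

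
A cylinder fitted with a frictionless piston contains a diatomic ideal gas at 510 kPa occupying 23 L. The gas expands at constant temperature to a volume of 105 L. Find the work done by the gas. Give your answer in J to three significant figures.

Isothermal: W = nRT ln(V₂/V₁) = P₁V₁ ln(V₂/V₁).
P₁V₁ = (510 kPa)(23 L) = 11730 J.
W = 11730 × ln(105/23) = 11730 × 1.518
W_by_gas = 17812 J.

W ≈ 17800 J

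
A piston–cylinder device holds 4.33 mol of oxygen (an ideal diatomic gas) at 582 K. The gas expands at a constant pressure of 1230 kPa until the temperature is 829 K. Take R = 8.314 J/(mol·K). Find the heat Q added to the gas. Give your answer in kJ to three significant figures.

Q ≈ 31.1 kJ

Isobaric: W = nRΔT = (4.33)(8.314)(247) = 8892 J.
ΔU = nCᵥΔT with Cᵥ = 5R/2: ΔU = (4.33)(20.79)(247) = 22230 J.
Q = ΔU + W = 22230 + 8892 = 31122 J.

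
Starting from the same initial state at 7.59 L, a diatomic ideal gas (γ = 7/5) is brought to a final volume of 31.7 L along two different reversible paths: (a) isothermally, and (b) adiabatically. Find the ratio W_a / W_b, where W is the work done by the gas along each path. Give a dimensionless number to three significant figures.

Path (a) isothermal: W = P₁V₁ ln(V₂/V₁) → W_a/(P₁V₁) = 1.429.
Path (b) adiabatic: W = P₁V₁(1 − (V₁/V₂)^(γ−1))/(γ−1) → W_b/(P₁V₁) = 1.089.
W_a / W_b = 1.429 / 1.089 = 1.313.

W_a / W_b ≈ 1.31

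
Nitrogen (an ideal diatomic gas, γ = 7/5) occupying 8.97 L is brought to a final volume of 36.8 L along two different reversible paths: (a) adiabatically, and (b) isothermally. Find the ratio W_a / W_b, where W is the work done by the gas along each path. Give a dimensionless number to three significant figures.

Path (a) adiabatic: W = P₁V₁(1 − (V₁/V₂)^(γ−1))/(γ−1) → W_a/(P₁V₁) = 1.079.
Path (b) isothermal: W = P₁V₁ ln(V₂/V₁) → W_b/(P₁V₁) = 1.412.
W_a / W_b = 1.079 / 1.412 = 0.7641.

W_a / W_b ≈ 0.764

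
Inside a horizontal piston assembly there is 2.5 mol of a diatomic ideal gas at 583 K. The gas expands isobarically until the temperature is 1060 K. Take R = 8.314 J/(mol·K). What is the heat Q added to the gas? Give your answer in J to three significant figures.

Isobaric: W = nRΔT = (2.5)(8.314)(477) = 9914 J.
ΔU = nCᵥΔT with Cᵥ = 5R/2: ΔU = (2.5)(20.79)(477) = 24786 J.
Q = ΔU + W = 24786 + 9914 = 34701 J.

Q ≈ 34700 J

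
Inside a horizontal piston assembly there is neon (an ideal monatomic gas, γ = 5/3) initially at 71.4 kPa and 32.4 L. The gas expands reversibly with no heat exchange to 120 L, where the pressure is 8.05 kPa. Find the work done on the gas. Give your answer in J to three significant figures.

W ≈ -2020 J

Adiabatic: W = (P₁V₁ − P₂V₂)/(γ − 1) with γ = 5/3.
P₁V₁ = 2313 J, P₂V₂ = 966 J.
W = (2313 − 966) / 0.6667 = 2021 J.
Work on gas = −W_by = -2021 J.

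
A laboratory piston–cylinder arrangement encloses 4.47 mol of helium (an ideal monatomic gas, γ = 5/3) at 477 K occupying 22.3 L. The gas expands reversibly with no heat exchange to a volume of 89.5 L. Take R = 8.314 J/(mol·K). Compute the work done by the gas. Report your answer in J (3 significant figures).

W ≈ 16100 J

Adiabatic: TV^(γ−1) = const with γ = 5/3.
T₂ = T₁ (V₁/V₂)^(γ−1) = 477 × (22.3/89.5)^0.667 = 477 × 0.396 = 188.9 K.
W_by = nCᵥ(T₁ − T₂) = (4.47)(12.47)(477 − 188.9) = 16062 J.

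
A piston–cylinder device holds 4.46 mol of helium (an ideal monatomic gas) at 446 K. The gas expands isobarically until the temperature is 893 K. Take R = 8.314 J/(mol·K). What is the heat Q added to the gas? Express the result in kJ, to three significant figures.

Q ≈ 41.4 kJ

Isobaric: W = nRΔT = (4.46)(8.314)(447) = 16575 J.
ΔU = nCᵥΔT with Cᵥ = 3R/2: ΔU = (4.46)(12.47)(447) = 24862 J.
Q = ΔU + W = 24862 + 16575 = 41437 J.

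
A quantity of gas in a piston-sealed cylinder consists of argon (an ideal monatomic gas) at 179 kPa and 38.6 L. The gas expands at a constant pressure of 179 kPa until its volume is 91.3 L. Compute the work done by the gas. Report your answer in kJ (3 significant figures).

Isobaric: W = P ΔV.
W = (179 kPa)(91.3 − 38.6 L) = (179)(52.7) = 9433 J.

W ≈ 9.43 kJ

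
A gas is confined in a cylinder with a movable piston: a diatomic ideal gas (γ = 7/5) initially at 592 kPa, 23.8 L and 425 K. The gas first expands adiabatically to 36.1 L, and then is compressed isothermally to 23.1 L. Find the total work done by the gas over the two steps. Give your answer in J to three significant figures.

W_total ≈ 81.9 J

Step 1 (adiabatic): W = (P₁V₁ − P₂V₂)/(γ−1) = (14090 − 11927)/0.4 = 5407 J.
After step 1: P = 330.4 kPa, V = 36.1 L, T = 359.8 K.
Step 2 (isothermal): W = P₁V₁ ln(V₂/V₁) = (11927) ln(23.1/36.1) = -5325 J.
W_total = 5407 − 5325 = 81.95 J.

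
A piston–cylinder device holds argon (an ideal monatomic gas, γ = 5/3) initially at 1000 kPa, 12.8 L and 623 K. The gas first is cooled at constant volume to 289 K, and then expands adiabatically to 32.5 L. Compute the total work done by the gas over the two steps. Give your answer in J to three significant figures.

W_total ≈ 4120 J

Step 1 (isochoric): W = 0 (constant volume).
After step 1: P = 463.9 kPa (V unchanged).
Step 2 (adiabatic): W = (P₁V₁ − P₂V₂)/(γ−1) = (5938 − 3190)/0.667 = 4121 J.
W_total = 0 + 4121 = 4121 J.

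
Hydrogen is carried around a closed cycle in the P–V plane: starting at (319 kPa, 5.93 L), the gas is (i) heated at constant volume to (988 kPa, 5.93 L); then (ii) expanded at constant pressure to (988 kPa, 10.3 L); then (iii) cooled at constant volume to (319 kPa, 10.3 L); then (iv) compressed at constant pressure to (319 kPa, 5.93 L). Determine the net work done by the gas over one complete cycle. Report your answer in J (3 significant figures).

Constant-volume legs do no work.
W(ii) = (988)(10.3 − 5.93) = 4318 J; W(iv) = (319)(5.93 − 10.3) = -1394 J.
W_net = 4318 − 1394 = 2924 J (the clockwise enclosed area).

W_net ≈ 2920 J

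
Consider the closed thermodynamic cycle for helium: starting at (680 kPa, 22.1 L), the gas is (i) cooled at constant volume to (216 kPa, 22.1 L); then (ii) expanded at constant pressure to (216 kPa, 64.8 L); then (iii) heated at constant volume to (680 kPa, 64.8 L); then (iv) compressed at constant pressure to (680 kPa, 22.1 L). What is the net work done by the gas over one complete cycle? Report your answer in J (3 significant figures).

W_net ≈ -19800 J

Constant-volume legs do no work.
W(ii) = (216)(64.8 − 22.1) = 9223 J; W(iv) = (680)(22.1 − 64.8) = -29036 J.
W_net = 9223 − 29036 = -19813 J (the counter-clockwise enclosed area).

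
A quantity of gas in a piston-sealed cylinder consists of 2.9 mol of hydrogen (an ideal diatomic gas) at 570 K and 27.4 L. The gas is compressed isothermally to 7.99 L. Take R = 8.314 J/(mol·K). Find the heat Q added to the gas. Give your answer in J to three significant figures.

Isothermal ⇒ ΔU = 0, so Q = W = nRT ln(V₂/V₁).
Q = (2.9)(8.314)(570) ln(7.99/27.4) = 13743 × -1.232 = -16936 J.

Q ≈ -16900 J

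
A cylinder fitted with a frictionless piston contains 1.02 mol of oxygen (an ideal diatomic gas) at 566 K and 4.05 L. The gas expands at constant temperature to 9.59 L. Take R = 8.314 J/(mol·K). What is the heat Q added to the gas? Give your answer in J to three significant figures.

Q ≈ 4140 J

Isothermal ⇒ ΔU = 0, so Q = W = nRT ln(V₂/V₁).
Q = (1.02)(8.314)(566) ln(9.59/4.05) = 4800 × 0.862 = 4137 J.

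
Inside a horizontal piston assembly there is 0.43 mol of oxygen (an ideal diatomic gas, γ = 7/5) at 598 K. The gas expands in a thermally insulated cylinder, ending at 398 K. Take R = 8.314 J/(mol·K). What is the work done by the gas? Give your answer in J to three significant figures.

W ≈ 1790 J

Adiabatic ⇒ Q = 0, so W_by = −ΔU = nCᵥ(T₁ − T₂).
Cᵥ = 5R/2 = 20.79 J/(mol·K).
W = (0.43)(20.79)(598 − 398) = 1788 J.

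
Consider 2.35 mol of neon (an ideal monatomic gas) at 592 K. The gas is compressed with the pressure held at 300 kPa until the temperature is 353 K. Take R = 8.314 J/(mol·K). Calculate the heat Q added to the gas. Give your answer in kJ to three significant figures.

Isobaric: W = nRΔT = (2.35)(8.314)(-239) = -4670 J.
ΔU = nCᵥΔT with Cᵥ = 3R/2: ΔU = (2.35)(12.47)(-239) = -7004 J.
Q = ΔU + W = -7004 − 4670 = -11674 J.

Q ≈ -11.7 kJ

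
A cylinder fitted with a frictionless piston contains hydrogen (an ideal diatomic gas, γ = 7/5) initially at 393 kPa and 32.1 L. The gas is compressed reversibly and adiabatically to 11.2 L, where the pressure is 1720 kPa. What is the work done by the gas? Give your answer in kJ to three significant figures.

Adiabatic: W = (P₁V₁ − P₂V₂)/(γ − 1) with γ = 7/5.
P₁V₁ = 12615 J, P₂V₂ = 19264 J.
W = (12615 − 19264) / 0.4 = -16622 J.

W ≈ -16.6 kJ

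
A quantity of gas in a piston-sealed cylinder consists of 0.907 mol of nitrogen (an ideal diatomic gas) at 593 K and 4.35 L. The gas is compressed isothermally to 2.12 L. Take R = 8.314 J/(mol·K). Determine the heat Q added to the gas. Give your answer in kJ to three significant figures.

Q ≈ -3.21 kJ

Isothermal ⇒ ΔU = 0, so Q = W = nRT ln(V₂/V₁).
Q = (0.907)(8.314)(593) ln(2.12/4.35) = 4472 × -0.7188 = -3214 J.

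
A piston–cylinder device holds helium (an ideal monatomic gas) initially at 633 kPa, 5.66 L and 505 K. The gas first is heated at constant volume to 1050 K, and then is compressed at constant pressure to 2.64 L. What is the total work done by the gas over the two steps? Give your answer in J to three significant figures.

Step 1 (isochoric): W = 0 (constant volume).
After step 1: P = 1316 kPa (V unchanged).
Step 2 (isobaric): W = PΔV = (1316 kPa)(2.64 − 5.66 L) = -3975 J.
W_total = 0 − 3975 = -3975 J.

W_total ≈ -3970 J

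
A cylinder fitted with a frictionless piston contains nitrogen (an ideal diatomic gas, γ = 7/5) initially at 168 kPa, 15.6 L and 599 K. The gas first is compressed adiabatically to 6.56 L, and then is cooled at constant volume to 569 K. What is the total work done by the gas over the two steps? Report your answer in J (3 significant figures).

W_total ≈ -2710 J

Step 1 (adiabatic): W = (P₁V₁ − P₂V₂)/(γ−1) = (2621 − 3706)/0.4 = -2713 J.
Step 2 (isochoric): W = 0 (constant volume).
W_total = -2713 + 0 = -2713 J.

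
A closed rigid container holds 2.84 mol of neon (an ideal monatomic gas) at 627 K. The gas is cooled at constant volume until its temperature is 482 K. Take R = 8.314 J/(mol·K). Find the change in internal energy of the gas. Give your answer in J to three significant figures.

ΔU ≈ -5140 J

Constant volume ⇒ W = 0, so Q = ΔU = nCᵥΔT with Cᵥ = 3R/2 = 12.47 J/(mol·K).
ΔU = (2.84)(12.47)(482 − 627) = -5136 J.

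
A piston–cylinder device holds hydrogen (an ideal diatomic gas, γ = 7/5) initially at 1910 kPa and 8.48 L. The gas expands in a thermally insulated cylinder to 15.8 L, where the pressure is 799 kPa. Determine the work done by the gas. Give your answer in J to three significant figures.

W ≈ 8930 J

Adiabatic: W = (P₁V₁ − P₂V₂)/(γ − 1) with γ = 7/5.
P₁V₁ = 16197 J, P₂V₂ = 12624 J.
W = (16197 − 12624) / 0.4 = 8932 J.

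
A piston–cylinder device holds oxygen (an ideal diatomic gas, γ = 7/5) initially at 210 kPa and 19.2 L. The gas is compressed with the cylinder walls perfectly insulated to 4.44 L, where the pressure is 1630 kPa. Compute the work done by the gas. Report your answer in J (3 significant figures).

W ≈ -8010 J

Adiabatic: W = (P₁V₁ − P₂V₂)/(γ − 1) with γ = 7/5.
P₁V₁ = 4032 J, P₂V₂ = 7237 J.
W = (4032 − 7237) / 0.4 = -8013 J.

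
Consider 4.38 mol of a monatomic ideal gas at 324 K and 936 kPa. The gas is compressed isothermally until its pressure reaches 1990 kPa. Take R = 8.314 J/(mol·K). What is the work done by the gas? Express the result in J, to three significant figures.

W ≈ -8900 J

Isothermal process: W = nRT ln(V₂/V₁) = nRT ln(P₁/P₂).
W = (4.38)(8.314)(324) × ln(936/1990)
  = 11799 × ln(0.4704) = 11799 × -0.7543
W_by_gas = -8899 J.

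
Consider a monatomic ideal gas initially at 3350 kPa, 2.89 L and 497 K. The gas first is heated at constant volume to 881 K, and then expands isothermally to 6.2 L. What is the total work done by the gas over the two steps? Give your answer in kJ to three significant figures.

W_total ≈ 13.1 kJ

Step 1 (isochoric): W = 0 (constant volume).
After step 1: P = 5938 kPa (V unchanged).
Step 2 (isothermal): W = P₁V₁ ln(V₂/V₁) = (17162) ln(6.2/2.89) = 13099 J.
W_total = 0 + 13099 = 13099 J.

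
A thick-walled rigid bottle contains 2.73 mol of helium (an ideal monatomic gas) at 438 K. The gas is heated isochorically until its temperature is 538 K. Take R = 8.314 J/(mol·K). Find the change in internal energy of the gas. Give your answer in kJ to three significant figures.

Constant volume ⇒ W = 0, so Q = ΔU = nCᵥΔT with Cᵥ = 3R/2 = 12.47 J/(mol·K).
ΔU = (2.73)(12.47)(538 − 438) = 3405 J.

ΔU ≈ 3.40 kJ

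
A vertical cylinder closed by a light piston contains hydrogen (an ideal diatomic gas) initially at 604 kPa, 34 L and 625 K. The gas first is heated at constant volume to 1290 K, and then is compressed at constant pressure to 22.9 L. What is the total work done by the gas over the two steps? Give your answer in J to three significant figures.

Step 1 (isochoric): W = 0 (constant volume).
After step 1: P = 1247 kPa (V unchanged).
Step 2 (isobaric): W = PΔV = (1247 kPa)(22.9 − 34 L) = -13838 J.
W_total = 0 − 13838 = -13838 J.

W_total ≈ -13800 J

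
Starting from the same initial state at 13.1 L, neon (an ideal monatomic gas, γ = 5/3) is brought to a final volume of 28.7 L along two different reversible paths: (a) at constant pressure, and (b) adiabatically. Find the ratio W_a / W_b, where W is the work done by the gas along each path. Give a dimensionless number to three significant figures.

W_a / W_b ≈ 1.95

Path (a) isobaric: W = P₁(V₂ − V₁) → W_a/(P₁V₁) = 1.191.
Path (b) adiabatic: W = P₁V₁(1 − (V₁/V₂)^(γ−1))/(γ−1) → W_b/(P₁V₁) = 0.6108.
W_a / W_b = 1.191 / 0.6108 = 1.95.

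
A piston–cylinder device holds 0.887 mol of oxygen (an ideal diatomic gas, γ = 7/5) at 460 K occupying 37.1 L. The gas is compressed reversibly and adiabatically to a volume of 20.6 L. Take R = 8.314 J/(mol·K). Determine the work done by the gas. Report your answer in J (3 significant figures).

W ≈ -2250 J

Adiabatic: TV^(γ−1) = const with γ = 7/5.
T₂ = T₁ (V₁/V₂)^(γ−1) = 460 × (37.1/20.6)^0.4 = 460 × 1.265 = 582.1 K.
W_by = nCᵥ(T₁ − T₂) = (0.887)(20.79)(460 − 582.1) = -2250 J.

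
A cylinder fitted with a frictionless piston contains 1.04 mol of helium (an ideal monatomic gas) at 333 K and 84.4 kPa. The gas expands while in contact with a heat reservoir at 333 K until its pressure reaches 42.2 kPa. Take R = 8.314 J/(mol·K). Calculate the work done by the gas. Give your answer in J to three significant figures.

Isothermal process: W = nRT ln(V₂/V₁) = nRT ln(P₁/P₂).
W = (1.04)(8.314)(333) × ln(84.4/42.2)
  = 2879 × ln(2) = 2879 × 0.6931
W_by_gas = 1996 J.

W ≈ 2000 J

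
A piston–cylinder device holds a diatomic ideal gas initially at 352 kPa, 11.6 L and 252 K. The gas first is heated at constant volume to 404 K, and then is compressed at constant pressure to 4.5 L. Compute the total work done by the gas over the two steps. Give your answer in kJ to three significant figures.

Step 1 (isochoric): W = 0 (constant volume).
After step 1: P = 564.3 kPa (V unchanged).
Step 2 (isobaric): W = PΔV = (564.3 kPa)(4.5 − 11.6 L) = -4007 J.
W_total = 0 − 4007 = -4007 J.

W_total ≈ -4.01 kJ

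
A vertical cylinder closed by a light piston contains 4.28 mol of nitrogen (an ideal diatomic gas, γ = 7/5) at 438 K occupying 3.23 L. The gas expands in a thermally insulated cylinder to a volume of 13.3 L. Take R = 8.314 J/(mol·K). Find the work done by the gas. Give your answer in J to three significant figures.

W ≈ 16800 J

Adiabatic: TV^(γ−1) = const with γ = 7/5.
T₂ = T₁ (V₁/V₂)^(γ−1) = 438 × (3.23/13.3)^0.4 = 438 × 0.5677 = 248.7 K.
W_by = nCᵥ(T₁ − T₂) = (4.28)(20.79)(438 − 248.7) = 16843 J.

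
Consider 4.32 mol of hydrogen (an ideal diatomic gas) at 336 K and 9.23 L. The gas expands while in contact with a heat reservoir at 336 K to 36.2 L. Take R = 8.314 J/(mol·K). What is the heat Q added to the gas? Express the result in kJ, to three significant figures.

Isothermal ⇒ ΔU = 0, so Q = W = nRT ln(V₂/V₁).
Q = (4.32)(8.314)(336) ln(36.2/9.23) = 12068 × 1.367 = 16492 J.

Q ≈ 16.5 kJ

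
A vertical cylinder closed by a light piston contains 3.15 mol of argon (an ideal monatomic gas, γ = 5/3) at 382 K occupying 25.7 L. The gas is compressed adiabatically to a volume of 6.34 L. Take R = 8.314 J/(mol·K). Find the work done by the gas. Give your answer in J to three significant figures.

Adiabatic: TV^(γ−1) = const with γ = 5/3.
T₂ = T₁ (V₁/V₂)^(γ−1) = 382 × (25.7/6.34)^0.667 = 382 × 2.542 = 971.2 K.
W_by = nCᵥ(T₁ − T₂) = (3.15)(12.47)(382 − 971.2) = -23145 J.

W ≈ -23100 J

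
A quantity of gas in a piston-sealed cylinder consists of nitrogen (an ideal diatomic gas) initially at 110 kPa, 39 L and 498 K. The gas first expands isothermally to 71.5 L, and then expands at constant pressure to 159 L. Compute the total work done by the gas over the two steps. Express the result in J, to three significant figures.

W_total ≈ 7850 J

Step 1 (isothermal): W = P₁V₁ ln(V₂/V₁) = (4290) ln(71.5/39) = 2600 J.
After step 1: P = 60 kPa, V = 71.5 L, T = 498 K.
Step 2 (isobaric): W = PΔV = (60 kPa)(159 − 71.5 L) = 5250 J.
W_total = 2600 + 5250 = 7850 J.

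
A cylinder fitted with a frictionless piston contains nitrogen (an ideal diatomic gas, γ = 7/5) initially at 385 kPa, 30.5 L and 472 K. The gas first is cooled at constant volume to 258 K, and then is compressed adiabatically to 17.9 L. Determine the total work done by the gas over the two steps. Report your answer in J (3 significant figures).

Step 1 (isochoric): W = 0 (constant volume).
After step 1: P = 210.4 kPa (V unchanged).
Step 2 (adiabatic): W = (P₁V₁ − P₂V₂)/(γ−1) = (6419 − 7944)/0.4 = -3813 J.
W_total = 0 − 3813 = -3813 J.

W_total ≈ -3810 J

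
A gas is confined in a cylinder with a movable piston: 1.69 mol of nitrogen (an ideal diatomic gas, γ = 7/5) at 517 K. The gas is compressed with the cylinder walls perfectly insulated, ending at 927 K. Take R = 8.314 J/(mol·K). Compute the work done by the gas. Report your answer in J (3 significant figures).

W ≈ -14400 J

Adiabatic ⇒ Q = 0, so W_by = −ΔU = nCᵥ(T₁ − T₂).
Cᵥ = 5R/2 = 20.79 J/(mol·K).
W = (1.69)(20.79)(517 − 927) = -14402 J.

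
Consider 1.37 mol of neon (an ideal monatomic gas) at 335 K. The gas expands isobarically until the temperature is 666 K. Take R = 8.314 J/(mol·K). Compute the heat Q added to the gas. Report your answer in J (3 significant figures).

Isobaric: W = nRΔT = (1.37)(8.314)(331) = 3770 J.
ΔU = nCᵥΔT with Cᵥ = 3R/2: ΔU = (1.37)(12.47)(331) = 5655 J.
Q = ΔU + W = 5655 + 3770 = 9425 J.

Q ≈ 9430 J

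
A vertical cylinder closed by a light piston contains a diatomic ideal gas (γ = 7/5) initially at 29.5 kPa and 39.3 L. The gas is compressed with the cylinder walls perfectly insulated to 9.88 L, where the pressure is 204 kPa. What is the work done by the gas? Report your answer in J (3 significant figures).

Adiabatic: W = (P₁V₁ − P₂V₂)/(γ − 1) with γ = 7/5.
P₁V₁ = 1159 J, P₂V₂ = 2016 J.
W = (1159 − 2016) / 0.4 = -2140 J.

W ≈ -2140 J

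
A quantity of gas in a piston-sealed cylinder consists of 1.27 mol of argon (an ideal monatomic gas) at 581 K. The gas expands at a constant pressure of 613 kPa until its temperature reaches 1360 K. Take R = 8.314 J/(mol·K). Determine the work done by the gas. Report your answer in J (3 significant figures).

Isobaric: W = P ΔV = nR ΔT.
W = (1.27)(8.314)(1360 − 581) = 8225 J.

W ≈ 8230 J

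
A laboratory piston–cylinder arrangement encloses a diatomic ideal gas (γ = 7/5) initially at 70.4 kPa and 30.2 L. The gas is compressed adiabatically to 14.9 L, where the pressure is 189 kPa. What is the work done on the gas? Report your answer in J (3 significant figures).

Adiabatic: W = (P₁V₁ − P₂V₂)/(γ − 1) with γ = 7/5.
P₁V₁ = 2126 J, P₂V₂ = 2816 J.
W = (2126 − 2816) / 0.4 = -1725 J.
Work on gas = −W_by = 1725 J.

W ≈ 1730 J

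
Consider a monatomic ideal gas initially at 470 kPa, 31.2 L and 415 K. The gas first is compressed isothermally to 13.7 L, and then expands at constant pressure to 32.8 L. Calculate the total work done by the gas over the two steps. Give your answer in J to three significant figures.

W_total ≈ 8380 J

Step 1 (isothermal): W = P₁V₁ ln(V₂/V₁) = (14664) ln(13.7/31.2) = -12069 J.
After step 1: P = 1070 kPa, V = 13.7 L, T = 415 K.
Step 2 (isobaric): W = PΔV = (1070 kPa)(32.8 − 13.7 L) = 20444 J.
W_total = -12069 + 20444 = 8375 J.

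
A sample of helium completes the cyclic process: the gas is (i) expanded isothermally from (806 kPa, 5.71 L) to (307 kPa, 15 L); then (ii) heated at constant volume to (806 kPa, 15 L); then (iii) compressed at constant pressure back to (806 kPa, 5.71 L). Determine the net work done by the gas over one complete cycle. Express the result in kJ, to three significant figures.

W_net ≈ -3.04 kJ

Leg (i): W = PᵢVᵢ ln(V_f/Vᵢ) = (4602) ln(15/5.71) = 4445 J.
Leg (ii): W = 0.
Leg (iii): W = PΔV = (806)(5.71 − 15) = -7488 J.
W_net = 4445 − 7488 = -3043 J.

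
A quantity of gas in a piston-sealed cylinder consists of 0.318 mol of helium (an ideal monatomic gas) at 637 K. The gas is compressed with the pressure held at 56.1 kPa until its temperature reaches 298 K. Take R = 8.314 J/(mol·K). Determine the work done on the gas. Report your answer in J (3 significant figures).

Isobaric: W = P ΔV = nR ΔT.
W = (0.318)(8.314)(298 − 637) = -896.3 J.
Work on gas = −W_by = 896.3 J.

W ≈ 896 J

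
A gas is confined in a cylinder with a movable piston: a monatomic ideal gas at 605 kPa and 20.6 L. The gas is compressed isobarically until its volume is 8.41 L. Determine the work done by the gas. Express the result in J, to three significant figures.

Isobaric: W = P ΔV.
W = (605 kPa)(8.41 − 20.6 L) = (605)(-12.19) = -7375 J.

W ≈ -7370 J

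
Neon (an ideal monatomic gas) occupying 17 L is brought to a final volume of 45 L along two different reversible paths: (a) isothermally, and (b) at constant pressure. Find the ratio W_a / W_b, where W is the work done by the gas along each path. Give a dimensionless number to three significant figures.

Path (a) isothermal: W = P₁V₁ ln(V₂/V₁) → W_a/(P₁V₁) = 0.9734.
Path (b) isobaric: W = P₁(V₂ − V₁) → W_b/(P₁V₁) = 1.647.
W_a / W_b = 0.9734 / 1.647 = 0.591.

W_a / W_b ≈ 0.591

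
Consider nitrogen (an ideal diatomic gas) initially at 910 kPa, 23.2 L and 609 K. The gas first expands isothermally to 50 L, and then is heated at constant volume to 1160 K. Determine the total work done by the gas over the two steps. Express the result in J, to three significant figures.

W_total ≈ 16200 J

Step 1 (isothermal): W = P₁V₁ ln(V₂/V₁) = (21112) ln(50/23.2) = 16211 J.
Step 2 (isochoric): W = 0 (constant volume).
W_total = 16211 + 0 = 16211 J.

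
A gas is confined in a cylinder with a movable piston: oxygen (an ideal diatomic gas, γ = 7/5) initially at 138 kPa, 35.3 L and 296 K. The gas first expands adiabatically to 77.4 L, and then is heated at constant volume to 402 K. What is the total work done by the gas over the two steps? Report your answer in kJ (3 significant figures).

Step 1 (adiabatic): W = (P₁V₁ − P₂V₂)/(γ−1) = (4871 − 3559)/0.4 = 3282 J.
Step 2 (isochoric): W = 0 (constant volume).
W_total = 3282 + 0 = 3282 J.

W_total ≈ 3.28 kJ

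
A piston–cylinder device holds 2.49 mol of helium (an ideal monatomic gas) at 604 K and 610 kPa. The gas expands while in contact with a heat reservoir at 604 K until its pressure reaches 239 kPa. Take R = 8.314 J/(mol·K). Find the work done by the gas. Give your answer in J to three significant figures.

Isothermal process: W = nRT ln(V₂/V₁) = nRT ln(P₁/P₂).
W = (2.49)(8.314)(604) × ln(610/239)
  = 12504 × ln(2.552) = 12504 × 0.937
W_by_gas = 11716 J.

W ≈ 11700 J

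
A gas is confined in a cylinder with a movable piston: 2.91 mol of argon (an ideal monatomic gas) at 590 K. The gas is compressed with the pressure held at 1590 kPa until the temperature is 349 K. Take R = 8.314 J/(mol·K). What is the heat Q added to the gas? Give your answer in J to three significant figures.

Q ≈ -14600 J

Isobaric: W = nRΔT = (2.91)(8.314)(-241) = -5831 J.
ΔU = nCᵥΔT with Cᵥ = 3R/2: ΔU = (2.91)(12.47)(-241) = -8746 J.
Q = ΔU + W = -8746 − 5831 = -14577 J.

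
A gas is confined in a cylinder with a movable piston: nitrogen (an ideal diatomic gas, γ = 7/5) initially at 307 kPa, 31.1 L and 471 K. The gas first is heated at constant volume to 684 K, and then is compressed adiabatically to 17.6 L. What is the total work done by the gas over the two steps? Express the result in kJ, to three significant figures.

Step 1 (isochoric): W = 0 (constant volume).
After step 1: P = 445.8 kPa (V unchanged).
Step 2 (adiabatic): W = (P₁V₁ − P₂V₂)/(γ−1) = (13865 − 17411)/0.4 = -8865 J.
W_total = 0 − 8865 = -8865 J.

W_total ≈ -8.86 kJ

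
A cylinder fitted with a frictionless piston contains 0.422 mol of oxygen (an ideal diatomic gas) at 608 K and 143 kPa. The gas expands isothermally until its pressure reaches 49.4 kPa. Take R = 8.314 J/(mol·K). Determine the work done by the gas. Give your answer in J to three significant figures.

Isothermal process: W = nRT ln(V₂/V₁) = nRT ln(P₁/P₂).
W = (0.422)(8.314)(608) × ln(143/49.4)
  = 2133 × ln(2.895) = 2133 × 1.063
W_by_gas = 2267 J.

W ≈ 2270 J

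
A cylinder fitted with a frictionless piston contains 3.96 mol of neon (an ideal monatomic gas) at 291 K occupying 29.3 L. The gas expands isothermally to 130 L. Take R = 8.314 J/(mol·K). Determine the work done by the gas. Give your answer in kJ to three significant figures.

W ≈ 14.3 kJ

Isothermal: W = nRT ln(V₂/V₁).
W = (3.96)(8.314)(291) × ln(130/29.3)
  = 9581 × 1.49
W_by_gas = 14275 J.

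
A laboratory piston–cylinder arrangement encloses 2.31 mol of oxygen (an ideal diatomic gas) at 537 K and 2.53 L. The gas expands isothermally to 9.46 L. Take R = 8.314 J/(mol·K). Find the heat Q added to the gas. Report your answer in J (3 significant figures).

Isothermal ⇒ ΔU = 0, so Q = W = nRT ln(V₂/V₁).
Q = (2.31)(8.314)(537) ln(9.46/2.53) = 10313 × 1.319 = 13602 J.

Q ≈ 13600 J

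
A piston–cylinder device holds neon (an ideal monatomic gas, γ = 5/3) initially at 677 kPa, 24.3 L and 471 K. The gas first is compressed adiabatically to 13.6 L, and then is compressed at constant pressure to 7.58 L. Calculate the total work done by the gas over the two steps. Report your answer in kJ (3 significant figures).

Step 1 (adiabatic): W = (P₁V₁ − P₂V₂)/(γ−1) = (16451 − 24224)/0.667 = -11659 J.
After step 1: P = 1781 kPa, V = 13.6 L, T = 693.5 K.
Step 2 (isobaric): W = PΔV = (1781 kPa)(7.58 − 13.6 L) = -10723 J.
W_total = -11659 − 10723 = -22381 J.

W_total ≈ -22.4 kJ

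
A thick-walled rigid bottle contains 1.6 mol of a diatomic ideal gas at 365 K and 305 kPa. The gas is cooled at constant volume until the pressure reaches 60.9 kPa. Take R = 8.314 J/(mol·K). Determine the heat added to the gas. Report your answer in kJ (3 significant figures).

Constant volume ⇒ W = 0, so Q = ΔU = nCᵥΔT with Cᵥ = 5R/2 = 20.79 J/(mol·K).
At constant V, T₂/T₁ = P₂/P₁ ⇒ ΔT = T₁(P₂/P₁ − 1) = 365·(60.9/305 − 1) = -292.1 K.
ΔU = (1.6)(20.79)(-292.1) = -9715 J.

Q ≈ -9.71 kJ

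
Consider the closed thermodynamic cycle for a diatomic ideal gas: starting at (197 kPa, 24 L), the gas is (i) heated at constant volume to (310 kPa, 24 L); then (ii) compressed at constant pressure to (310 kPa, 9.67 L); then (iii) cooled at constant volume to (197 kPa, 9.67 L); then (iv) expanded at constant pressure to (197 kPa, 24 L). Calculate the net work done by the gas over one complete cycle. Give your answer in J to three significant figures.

Constant-volume legs do no work.
W(ii) = (310)(9.67 − 24) = -4442 J; W(iv) = (197)(24 − 9.67) = 2823 J.
W_net = -4442 + 2823 = -1619 J (the counter-clockwise enclosed area).

W_net ≈ -1620 J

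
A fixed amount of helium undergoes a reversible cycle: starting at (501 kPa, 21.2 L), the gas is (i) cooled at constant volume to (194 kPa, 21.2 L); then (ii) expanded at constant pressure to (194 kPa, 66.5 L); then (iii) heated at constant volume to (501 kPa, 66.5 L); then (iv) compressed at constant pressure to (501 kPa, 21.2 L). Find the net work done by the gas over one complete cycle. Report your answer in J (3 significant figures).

Constant-volume legs do no work.
W(ii) = (194)(66.5 − 21.2) = 8788 J; W(iv) = (501)(21.2 − 66.5) = -22695 J.
W_net = 8788 − 22695 = -13907 J (the counter-clockwise enclosed area).

W_net ≈ -13900 J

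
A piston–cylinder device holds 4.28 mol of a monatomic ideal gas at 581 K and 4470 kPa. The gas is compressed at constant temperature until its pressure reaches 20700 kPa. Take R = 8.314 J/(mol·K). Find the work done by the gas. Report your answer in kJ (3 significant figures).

Isothermal process: W = nRT ln(V₂/V₁) = nRT ln(P₁/P₂).
W = (4.28)(8.314)(581) × ln(4470/20700)
  = 20674 × ln(0.2159) = 20674 × -1.533
W_by_gas = -31688 J.

W ≈ -31.7 kJ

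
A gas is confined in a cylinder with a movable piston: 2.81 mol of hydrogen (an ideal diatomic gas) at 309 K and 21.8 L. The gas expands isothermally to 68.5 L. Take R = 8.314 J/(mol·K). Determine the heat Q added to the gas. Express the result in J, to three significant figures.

Isothermal ⇒ ΔU = 0, so Q = W = nRT ln(V₂/V₁).
Q = (2.81)(8.314)(309) ln(68.5/21.8) = 7219 × 1.145 = 8265 J.

Q ≈ 8270 J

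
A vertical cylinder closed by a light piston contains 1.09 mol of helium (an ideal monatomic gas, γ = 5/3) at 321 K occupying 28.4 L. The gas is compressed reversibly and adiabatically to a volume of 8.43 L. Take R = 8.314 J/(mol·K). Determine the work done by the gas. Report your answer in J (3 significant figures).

W ≈ -5440 J

Adiabatic: TV^(γ−1) = const with γ = 5/3.
T₂ = T₁ (V₁/V₂)^(γ−1) = 321 × (28.4/8.43)^0.667 = 321 × 2.247 = 721.4 K.
W_by = nCᵥ(T₁ − T₂) = (1.09)(12.47)(321 − 721.4) = -5443 J.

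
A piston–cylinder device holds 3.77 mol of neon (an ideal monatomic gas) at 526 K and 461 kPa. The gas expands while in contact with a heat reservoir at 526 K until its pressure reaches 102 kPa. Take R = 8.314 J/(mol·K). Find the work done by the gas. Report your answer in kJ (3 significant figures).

W ≈ 24.9 kJ

Isothermal process: W = nRT ln(V₂/V₁) = nRT ln(P₁/P₂).
W = (3.77)(8.314)(526) × ln(461/102)
  = 16487 × ln(4.52) = 16487 × 1.508
W_by_gas = 24869 J.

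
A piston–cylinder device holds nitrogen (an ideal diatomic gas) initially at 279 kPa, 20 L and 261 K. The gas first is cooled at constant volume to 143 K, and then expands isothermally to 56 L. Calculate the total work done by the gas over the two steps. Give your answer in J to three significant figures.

W_total ≈ 3150 J

Step 1 (isochoric): W = 0 (constant volume).
After step 1: P = 152.9 kPa (V unchanged).
Step 2 (isothermal): W = P₁V₁ ln(V₂/V₁) = (3057) ln(56/20) = 3148 J.
W_total = 0 + 3148 = 3148 J.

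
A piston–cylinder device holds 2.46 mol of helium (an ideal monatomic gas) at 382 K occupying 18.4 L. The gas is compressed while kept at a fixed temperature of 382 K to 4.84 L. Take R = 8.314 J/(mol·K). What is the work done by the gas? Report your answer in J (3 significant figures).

W ≈ -10400 J

Isothermal: W = nRT ln(V₂/V₁).
W = (2.46)(8.314)(382) × ln(4.84/18.4)
  = 7813 × -1.335
W_by_gas = -10434 J.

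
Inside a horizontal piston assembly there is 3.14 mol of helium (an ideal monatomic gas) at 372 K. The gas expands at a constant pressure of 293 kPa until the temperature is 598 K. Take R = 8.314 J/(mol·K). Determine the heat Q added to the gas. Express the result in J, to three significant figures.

Q ≈ 14700 J

Isobaric: W = nRΔT = (3.14)(8.314)(226) = 5900 J.
ΔU = nCᵥΔT with Cᵥ = 3R/2: ΔU = (3.14)(12.47)(226) = 8850 J.
Q = ΔU + W = 8850 + 5900 = 14750 J.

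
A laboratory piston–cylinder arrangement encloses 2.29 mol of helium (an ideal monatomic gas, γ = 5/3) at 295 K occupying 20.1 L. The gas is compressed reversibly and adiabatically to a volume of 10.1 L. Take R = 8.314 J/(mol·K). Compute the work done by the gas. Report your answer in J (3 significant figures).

Adiabatic: TV^(γ−1) = const with γ = 5/3.
T₂ = T₁ (V₁/V₂)^(γ−1) = 295 × (20.1/10.1)^0.667 = 295 × 1.582 = 466.7 K.
W_by = nCᵥ(T₁ − T₂) = (2.29)(12.47)(295 − 466.7) = -4905 J.

W ≈ -4900 J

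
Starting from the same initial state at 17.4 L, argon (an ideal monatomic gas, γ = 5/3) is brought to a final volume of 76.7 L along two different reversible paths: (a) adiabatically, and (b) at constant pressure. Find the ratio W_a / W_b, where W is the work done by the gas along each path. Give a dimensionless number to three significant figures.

Path (a) adiabatic: W = P₁V₁(1 − (V₁/V₂)^(γ−1))/(γ−1) → W_a/(P₁V₁) = 0.9421.
Path (b) isobaric: W = P₁(V₂ − V₁) → W_b/(P₁V₁) = 3.408.
W_a / W_b = 0.9421 / 3.408 = 0.2764.

W_a / W_b ≈ 0.276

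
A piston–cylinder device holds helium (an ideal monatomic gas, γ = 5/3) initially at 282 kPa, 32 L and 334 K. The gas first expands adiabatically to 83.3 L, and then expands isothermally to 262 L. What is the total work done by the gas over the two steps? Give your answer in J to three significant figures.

Step 1 (adiabatic): W = (P₁V₁ − P₂V₂)/(γ−1) = (9024 − 4769)/0.667 = 6383 J.
After step 1: P = 57.25 kPa, V = 83.3 L, T = 176.5 K.
Step 2 (isothermal): W = P₁V₁ ln(V₂/V₁) = (4769) ln(262/83.3) = 5464 J.
W_total = 6383 + 5464 = 11847 J.

W_total ≈ 11800 J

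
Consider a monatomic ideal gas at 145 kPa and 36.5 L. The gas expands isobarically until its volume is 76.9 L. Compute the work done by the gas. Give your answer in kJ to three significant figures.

Isobaric: W = P ΔV.
W = (145 kPa)(76.9 − 36.5 L) = (145)(40.4) = 5858 J.

W ≈ 5.86 kJ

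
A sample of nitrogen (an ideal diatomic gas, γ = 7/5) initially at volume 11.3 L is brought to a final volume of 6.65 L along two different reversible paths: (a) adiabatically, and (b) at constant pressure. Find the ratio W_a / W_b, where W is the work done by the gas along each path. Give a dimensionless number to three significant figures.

W_a / W_b ≈ 1.44

Path (a) adiabatic: W = P₁V₁(1 − (V₁/V₂)^(γ−1))/(γ−1) → W_a/(P₁V₁) = -0.5906.
Path (b) isobaric: W = P₁(V₂ − V₁) → W_b/(P₁V₁) = -0.4115.
W_a / W_b = -0.5906 / -0.4115 = 1.435.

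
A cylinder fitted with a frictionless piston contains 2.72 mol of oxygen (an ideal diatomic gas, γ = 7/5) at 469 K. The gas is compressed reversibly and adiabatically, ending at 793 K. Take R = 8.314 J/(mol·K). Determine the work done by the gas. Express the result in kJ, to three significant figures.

Adiabatic ⇒ Q = 0, so W_by = −ΔU = nCᵥ(T₁ − T₂).
Cᵥ = 5R/2 = 20.79 J/(mol·K).
W = (2.72)(20.79)(469 − 793) = -18317 J.

W ≈ -18.3 kJ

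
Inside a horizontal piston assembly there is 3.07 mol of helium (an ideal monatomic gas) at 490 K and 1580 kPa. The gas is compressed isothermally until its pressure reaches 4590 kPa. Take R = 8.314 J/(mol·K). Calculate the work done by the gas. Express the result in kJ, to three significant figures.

W ≈ -13.3 kJ

Isothermal process: W = nRT ln(V₂/V₁) = nRT ln(P₁/P₂).
W = (3.07)(8.314)(490) × ln(1580/4590)
  = 12507 × ln(0.3442) = 12507 × -1.066
W_by_gas = -13338 J.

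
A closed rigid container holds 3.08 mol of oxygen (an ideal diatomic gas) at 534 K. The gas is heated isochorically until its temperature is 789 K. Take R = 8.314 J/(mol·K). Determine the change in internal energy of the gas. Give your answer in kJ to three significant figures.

ΔU ≈ 16.3 kJ

Constant volume ⇒ W = 0, so Q = ΔU = nCᵥΔT with Cᵥ = 5R/2 = 20.79 J/(mol·K).
ΔU = (3.08)(20.79)(789 − 534) = 16325 J.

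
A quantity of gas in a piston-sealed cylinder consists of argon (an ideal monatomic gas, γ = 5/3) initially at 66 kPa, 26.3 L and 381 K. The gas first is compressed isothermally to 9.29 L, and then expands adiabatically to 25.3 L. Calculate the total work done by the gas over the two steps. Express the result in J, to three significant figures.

Step 1 (isothermal): W = P₁V₁ ln(V₂/V₁) = (1736) ln(9.29/26.3) = -1806 J.
After step 1: P = 186.8 kPa, V = 9.29 L, T = 381 K.
Step 2 (adiabatic): W = (P₁V₁ − P₂V₂)/(γ−1) = (1736 − 890.1)/0.667 = 1269 J.
W_total = -1806 + 1269 = -537.7 J.

W_total ≈ -538 J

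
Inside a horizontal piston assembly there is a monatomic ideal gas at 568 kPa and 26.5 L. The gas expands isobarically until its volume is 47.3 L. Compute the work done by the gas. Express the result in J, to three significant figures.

Isobaric: W = P ΔV.
W = (568 kPa)(47.3 − 26.5 L) = (568)(20.8) = 11814 J.

W ≈ 11800 J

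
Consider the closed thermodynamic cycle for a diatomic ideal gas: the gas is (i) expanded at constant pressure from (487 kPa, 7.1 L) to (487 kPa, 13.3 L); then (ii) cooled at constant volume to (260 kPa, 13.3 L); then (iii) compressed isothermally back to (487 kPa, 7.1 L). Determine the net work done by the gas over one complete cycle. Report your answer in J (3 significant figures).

W_net ≈ 849 J

Leg (i): W = PΔV = (487)(13.3 − 7.1) = 3019 J.
Leg (ii): W = 0.
Leg (iii): W = PᵢVᵢ ln(V_f/Vᵢ) = (3458) ln(7.1/13.3) = -2170 J.
W_net = 3019 − 2170 = 848.9 J.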